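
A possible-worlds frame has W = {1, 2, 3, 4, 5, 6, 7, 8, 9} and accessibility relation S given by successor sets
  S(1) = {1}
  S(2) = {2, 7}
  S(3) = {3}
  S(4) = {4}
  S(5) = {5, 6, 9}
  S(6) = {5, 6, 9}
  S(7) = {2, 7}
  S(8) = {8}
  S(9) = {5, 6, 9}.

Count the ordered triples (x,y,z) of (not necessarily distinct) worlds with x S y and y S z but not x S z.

S is transitive; there are no such tuples.

0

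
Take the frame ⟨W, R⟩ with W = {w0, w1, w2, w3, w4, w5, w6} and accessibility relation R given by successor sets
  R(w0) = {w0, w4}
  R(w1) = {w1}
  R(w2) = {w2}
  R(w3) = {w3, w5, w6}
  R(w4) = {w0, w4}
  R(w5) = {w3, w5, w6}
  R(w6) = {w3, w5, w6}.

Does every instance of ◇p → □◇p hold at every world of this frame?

Yes

By correspondence theory, 5 is valid on a frame iff R is Euclidean.
Euclidean: yes — any two successors of a common world are R-related.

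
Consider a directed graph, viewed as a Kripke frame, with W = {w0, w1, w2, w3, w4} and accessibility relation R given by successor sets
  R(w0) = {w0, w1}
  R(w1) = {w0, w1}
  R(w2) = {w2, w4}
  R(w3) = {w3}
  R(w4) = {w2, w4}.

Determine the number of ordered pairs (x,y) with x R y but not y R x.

0

R is symmetric; there are no such tuples.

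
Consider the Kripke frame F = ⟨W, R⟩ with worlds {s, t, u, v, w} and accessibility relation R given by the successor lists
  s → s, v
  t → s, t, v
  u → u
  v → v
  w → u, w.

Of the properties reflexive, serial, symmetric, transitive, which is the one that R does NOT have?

symmetric

Reflexive: yes — every world is R-related to itself.
Serial: yes — every world has a successor (e.g. s R s).
Symmetric: no — s R v but not v R s.
Transitive: yes — every two-step R-path is closed by a direct edge.
Only symmetric fails.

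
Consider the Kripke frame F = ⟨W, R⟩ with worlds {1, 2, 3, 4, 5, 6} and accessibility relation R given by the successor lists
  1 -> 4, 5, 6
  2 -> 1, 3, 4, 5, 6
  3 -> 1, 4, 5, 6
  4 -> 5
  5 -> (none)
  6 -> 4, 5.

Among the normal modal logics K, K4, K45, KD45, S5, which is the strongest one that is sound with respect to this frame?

Transitive (axiom 4): yes — every two-step R-path is closed by a direct edge.
Euclidean (axiom 5): no — 1 R 4 and 1 R 6, but not 4 R 6.
Serial (axiom D): no — 5 has no R-successor.
Reflexive (axiom T): no — 1 is not related to itself.
So F validates K, K4; K45 would additionally require R to be Euclidean. The strongest is K4.

K4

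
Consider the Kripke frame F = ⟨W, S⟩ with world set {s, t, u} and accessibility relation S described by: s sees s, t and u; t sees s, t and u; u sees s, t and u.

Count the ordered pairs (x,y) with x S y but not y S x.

0

S is symmetric; there are no such tuples.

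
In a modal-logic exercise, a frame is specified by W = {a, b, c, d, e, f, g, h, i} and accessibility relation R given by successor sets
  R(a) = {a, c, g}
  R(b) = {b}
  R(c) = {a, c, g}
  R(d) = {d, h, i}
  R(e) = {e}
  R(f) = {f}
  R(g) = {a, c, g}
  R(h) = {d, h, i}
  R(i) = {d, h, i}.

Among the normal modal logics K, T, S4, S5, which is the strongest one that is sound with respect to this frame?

Reflexive (axiom T): yes — every world is R-related to itself.
Transitive (axiom 4): yes — every two-step R-path is closed by a direct edge.
Euclidean (axiom 5): yes — any two successors of a common world are R-related.
So F validates K, T, S4, S5. The strongest is S5.

S5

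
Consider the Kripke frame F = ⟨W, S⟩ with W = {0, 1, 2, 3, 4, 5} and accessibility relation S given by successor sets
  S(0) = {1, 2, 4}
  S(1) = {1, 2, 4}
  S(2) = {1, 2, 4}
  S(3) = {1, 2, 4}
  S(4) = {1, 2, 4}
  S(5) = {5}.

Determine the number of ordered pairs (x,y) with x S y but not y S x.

6

Enumerating: (0,1), (0,2), (0,4), (3,1), (3,2), (3,4).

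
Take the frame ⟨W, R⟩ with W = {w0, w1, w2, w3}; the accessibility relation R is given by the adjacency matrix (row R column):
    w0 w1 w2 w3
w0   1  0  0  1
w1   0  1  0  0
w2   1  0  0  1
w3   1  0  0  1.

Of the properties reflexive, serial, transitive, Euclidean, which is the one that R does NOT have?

Reflexive: no — w2 is not related to itself.
Serial: yes — every world has a successor (e.g. w0 R w0).
Transitive: yes — every two-step R-path is closed by a direct edge.
Euclidean: yes — any two successors of a common world are R-related.
Only reflexive fails.

reflexive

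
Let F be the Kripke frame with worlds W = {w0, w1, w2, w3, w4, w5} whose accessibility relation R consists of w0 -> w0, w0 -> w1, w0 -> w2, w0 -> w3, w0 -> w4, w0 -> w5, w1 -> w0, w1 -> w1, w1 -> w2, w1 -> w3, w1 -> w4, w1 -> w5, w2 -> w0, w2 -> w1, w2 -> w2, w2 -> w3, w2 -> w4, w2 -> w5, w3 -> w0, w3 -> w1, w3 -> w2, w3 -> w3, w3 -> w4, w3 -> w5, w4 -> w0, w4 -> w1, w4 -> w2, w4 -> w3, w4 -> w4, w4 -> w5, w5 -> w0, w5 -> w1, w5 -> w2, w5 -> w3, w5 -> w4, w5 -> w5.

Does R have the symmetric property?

Yes

Symmetric: yes — every pair in R has its reverse in R.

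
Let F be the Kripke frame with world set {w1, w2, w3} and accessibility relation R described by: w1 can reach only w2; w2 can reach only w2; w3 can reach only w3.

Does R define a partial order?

No

Reflexive: no — w1 is not related to itself.
Transitive: yes — every two-step R-path is closed by a direct edge.
Antisymmetric: yes — no distinct pair is related both ways.
So R is not a partial order.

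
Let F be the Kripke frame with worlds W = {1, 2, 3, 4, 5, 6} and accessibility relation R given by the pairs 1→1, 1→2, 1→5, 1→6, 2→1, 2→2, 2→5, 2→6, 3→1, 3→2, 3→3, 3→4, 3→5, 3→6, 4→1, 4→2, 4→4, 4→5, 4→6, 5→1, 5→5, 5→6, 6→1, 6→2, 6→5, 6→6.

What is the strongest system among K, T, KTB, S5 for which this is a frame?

T

Reflexive (axiom T): yes — every world is R-related to itself.
Symmetric (axiom B): no — 2 R 5 but not 5 R 2.
Euclidean (axiom 5): no — 1 R 5 and 1 R 2, but not 5 R 2.
So F validates K, T; KTB would additionally require R to be symmetric. The strongest is T.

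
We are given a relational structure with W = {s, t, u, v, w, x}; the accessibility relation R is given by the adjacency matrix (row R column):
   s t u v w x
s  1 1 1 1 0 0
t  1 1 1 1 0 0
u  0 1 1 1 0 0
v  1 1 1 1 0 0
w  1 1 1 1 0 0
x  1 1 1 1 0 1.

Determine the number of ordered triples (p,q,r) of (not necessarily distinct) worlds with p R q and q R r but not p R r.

Enumerating: (u,t,s), (u,v,s).

2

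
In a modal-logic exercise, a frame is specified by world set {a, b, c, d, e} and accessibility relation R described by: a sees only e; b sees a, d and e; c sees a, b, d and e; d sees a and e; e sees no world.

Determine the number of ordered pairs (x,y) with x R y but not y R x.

10

Enumerating: (a,e), (b,a), (b,d), (b,e), (c,a), (c,b), (c,d), (c,e), (d,a), (d,e).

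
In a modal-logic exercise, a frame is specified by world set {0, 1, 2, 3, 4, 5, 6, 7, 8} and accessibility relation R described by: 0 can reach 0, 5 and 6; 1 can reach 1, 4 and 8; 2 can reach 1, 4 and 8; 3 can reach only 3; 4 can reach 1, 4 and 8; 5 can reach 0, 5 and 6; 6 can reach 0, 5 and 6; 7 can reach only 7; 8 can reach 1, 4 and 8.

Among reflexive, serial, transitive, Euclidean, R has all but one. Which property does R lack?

reflexive

Reflexive: no — 2 is not related to itself.
Serial: yes — every world has a successor (e.g. 0 R 0).
Transitive: yes — every two-step R-path is closed by a direct edge.
Euclidean: yes — any two successors of a common world are R-related.
Only reflexive fails.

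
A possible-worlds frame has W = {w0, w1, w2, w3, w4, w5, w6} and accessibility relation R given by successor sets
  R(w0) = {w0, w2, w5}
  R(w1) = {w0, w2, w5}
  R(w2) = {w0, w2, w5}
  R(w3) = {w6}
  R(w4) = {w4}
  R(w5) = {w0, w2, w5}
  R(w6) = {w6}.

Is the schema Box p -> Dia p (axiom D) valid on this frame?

Axiom D corresponds to the accessibility relation being serial.
Serial: yes — every world has a successor (e.g. w0 R w0).

Yes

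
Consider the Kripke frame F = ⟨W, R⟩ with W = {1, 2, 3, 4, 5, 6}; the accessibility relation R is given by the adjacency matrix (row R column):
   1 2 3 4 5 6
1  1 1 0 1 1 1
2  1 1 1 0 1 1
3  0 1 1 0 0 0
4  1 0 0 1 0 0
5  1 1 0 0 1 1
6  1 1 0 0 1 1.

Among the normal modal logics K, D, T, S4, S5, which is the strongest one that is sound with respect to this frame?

Serial (axiom D): yes — every world has a successor (e.g. 1 R 1).
Reflexive (axiom T): yes — every world is R-related to itself.
Transitive (axiom 4): no — 1 R 2 and 2 R 3, but not 1 R 3.
Euclidean (axiom 5): no — 1 R 2 and 1 R 4, but not 2 R 4.
So F validates K, D, T; S4 would additionally require R to be transitive. The strongest is T.

T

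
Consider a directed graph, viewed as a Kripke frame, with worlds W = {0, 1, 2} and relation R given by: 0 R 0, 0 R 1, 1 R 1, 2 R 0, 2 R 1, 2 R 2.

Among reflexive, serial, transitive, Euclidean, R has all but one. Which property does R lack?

Euclidean

Reflexive: yes — every world is R-related to itself.
Serial: yes — every world has a successor (e.g. 0 R 0).
Transitive: yes — every two-step R-path is closed by a direct edge.
Euclidean: no — 2 R 1 and 2 R 0, but not 1 R 0.
Only Euclidean fails.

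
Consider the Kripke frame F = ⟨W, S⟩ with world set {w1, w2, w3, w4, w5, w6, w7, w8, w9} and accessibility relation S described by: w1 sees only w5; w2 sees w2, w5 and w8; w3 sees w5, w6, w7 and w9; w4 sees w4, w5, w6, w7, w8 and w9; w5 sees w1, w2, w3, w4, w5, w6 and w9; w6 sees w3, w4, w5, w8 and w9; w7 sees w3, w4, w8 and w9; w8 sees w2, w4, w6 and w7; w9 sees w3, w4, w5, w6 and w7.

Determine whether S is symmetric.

Yes

Symmetric: yes — every pair in S has its reverse in S.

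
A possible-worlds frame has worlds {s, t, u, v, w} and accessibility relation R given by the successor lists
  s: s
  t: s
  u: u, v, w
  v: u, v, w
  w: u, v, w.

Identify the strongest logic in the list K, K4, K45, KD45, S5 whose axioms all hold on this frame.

KD45

Transitive (axiom 4): yes — every two-step R-path is closed by a direct edge.
Euclidean (axiom 5): yes — any two successors of a common world are R-related.
Serial (axiom D): yes — every world has a successor (e.g. s R s).
Reflexive (axiom T): no — t is not related to itself.
So F validates K, K4, K45, KD45; S5 would additionally require R to be reflexive. The strongest is KD45.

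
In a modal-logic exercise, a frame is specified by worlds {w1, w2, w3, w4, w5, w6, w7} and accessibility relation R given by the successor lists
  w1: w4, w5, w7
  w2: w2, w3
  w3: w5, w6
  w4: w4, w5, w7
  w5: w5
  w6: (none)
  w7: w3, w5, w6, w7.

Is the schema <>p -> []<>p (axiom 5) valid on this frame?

The schema 5 characterises exactly the Euclidean frames.
Euclidean: no — w1 R w5 and w1 R w4, but not w5 R w4.

No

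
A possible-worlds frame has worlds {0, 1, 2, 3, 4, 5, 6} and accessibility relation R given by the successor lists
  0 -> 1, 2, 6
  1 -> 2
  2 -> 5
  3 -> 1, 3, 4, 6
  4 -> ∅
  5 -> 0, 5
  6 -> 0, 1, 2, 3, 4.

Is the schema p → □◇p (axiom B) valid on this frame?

The schema B characterises exactly the symmetric frames.
Symmetric: no — 0 R 1 but not 1 R 0.

No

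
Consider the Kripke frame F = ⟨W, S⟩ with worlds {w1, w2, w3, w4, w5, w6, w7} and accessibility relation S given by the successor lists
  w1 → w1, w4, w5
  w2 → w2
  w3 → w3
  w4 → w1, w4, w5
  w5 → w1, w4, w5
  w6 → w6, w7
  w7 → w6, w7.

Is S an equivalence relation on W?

Reflexive: yes — every world is S-related to itself.
Symmetric: yes — every pair in S has its reverse in S.
Transitive: yes — every two-step S-path is closed by a direct edge.
So S is an equivalence relation.

Yes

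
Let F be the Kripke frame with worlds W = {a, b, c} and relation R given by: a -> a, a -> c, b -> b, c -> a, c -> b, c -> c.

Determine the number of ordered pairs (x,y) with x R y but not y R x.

1

Enumerating: (c,b).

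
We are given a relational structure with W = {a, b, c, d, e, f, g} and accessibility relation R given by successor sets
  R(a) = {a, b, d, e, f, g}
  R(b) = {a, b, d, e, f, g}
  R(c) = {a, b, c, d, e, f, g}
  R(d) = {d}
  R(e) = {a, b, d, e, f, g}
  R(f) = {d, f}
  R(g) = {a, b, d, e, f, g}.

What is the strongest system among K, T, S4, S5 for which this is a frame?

S4

Reflexive (axiom T): yes — every world is R-related to itself.
Transitive (axiom 4): yes — every two-step R-path is closed by a direct edge.
Euclidean (axiom 5): no — a R d and a R b, but not d R b.
So F validates K, T, S4; S5 would additionally require R to be Euclidean. The strongest is S4.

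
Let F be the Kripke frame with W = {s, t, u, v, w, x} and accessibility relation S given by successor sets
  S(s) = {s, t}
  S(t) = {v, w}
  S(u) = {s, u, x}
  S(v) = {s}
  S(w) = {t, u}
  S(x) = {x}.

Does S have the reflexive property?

Reflexive: no — t is not related to itself.

No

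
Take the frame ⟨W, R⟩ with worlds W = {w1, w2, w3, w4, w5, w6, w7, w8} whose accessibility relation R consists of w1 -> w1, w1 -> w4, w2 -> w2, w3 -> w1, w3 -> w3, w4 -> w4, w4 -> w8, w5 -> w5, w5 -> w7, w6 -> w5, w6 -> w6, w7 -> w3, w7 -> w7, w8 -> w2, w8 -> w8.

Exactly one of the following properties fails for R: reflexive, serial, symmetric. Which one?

Reflexive: yes — every world is R-related to itself.
Serial: yes — every world has a successor (e.g. w1 R w1).
Symmetric: no — w1 R w4 but not w4 R w1.
Only symmetric fails.

symmetric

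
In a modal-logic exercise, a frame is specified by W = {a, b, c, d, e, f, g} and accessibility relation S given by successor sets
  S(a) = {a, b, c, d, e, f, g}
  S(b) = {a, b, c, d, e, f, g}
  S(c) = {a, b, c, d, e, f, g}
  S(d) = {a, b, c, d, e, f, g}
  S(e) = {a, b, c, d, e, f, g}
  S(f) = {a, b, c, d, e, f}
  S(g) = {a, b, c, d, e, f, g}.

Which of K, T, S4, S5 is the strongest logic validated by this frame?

Reflexive (axiom T): yes — every world is S-related to itself.
Transitive (axiom 4): no — f S a and a S g, but not f S g.
Euclidean (axiom 5): no — a S f and a S g, but not f S g.
So F validates K, T; S4 would additionally require S to be transitive. The strongest is T.

T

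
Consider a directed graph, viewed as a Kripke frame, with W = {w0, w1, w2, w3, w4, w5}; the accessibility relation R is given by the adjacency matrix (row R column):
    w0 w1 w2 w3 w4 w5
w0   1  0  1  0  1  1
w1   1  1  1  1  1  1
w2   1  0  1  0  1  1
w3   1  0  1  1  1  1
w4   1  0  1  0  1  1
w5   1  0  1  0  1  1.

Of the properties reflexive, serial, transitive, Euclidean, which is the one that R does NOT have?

Reflexive: yes — every world is R-related to itself.
Serial: yes — every world has a successor (e.g. w0 R w0).
Transitive: yes — every two-step R-path is closed by a direct edge.
Euclidean: no — w1 R w0 and w1 R w3, but not w0 R w3.
Only Euclidean fails.

Euclidean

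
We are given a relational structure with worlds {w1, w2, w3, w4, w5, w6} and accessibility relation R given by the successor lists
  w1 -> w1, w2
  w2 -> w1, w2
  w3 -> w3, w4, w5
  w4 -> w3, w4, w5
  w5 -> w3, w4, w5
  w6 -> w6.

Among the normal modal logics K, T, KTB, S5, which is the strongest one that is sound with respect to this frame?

Reflexive (axiom T): yes — every world is R-related to itself.
Symmetric (axiom B): yes — every pair in R has its reverse in R.
Euclidean (axiom 5): yes — any two successors of a common world are R-related.
So F validates K, T, KTB, S5. The strongest is S5.

S5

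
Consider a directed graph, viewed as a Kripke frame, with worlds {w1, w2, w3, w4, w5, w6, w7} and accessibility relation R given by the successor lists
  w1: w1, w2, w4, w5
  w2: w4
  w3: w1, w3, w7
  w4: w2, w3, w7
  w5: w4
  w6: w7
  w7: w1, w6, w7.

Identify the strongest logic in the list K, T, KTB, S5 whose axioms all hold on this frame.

K

Reflexive (axiom T): no — w2 is not related to itself.
Symmetric (axiom B): no — w1 R w2 but not w2 R w1.
Euclidean (axiom 5): no — w1 R w2 and w1 R w5, but not w2 R w5.
So F validates K; T would additionally require R to be reflexive. The strongest is K.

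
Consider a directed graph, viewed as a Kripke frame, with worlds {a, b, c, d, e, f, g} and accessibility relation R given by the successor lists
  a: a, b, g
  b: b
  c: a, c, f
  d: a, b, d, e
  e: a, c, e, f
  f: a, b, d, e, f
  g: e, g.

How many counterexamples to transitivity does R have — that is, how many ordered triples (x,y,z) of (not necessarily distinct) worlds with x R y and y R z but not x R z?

18

Enumerating: (a,g,e), (c,a,b), (c,a,g), (c,f,b), (c,f,d), (c,f,e), (d,a,g), (d,e,c), (d,e,f), (e,a,b), (e,a,g), (e,f,b), (e,f,d), (f,a,g), (f,e,c), (g,e,a), (g,e,c), (g,e,f).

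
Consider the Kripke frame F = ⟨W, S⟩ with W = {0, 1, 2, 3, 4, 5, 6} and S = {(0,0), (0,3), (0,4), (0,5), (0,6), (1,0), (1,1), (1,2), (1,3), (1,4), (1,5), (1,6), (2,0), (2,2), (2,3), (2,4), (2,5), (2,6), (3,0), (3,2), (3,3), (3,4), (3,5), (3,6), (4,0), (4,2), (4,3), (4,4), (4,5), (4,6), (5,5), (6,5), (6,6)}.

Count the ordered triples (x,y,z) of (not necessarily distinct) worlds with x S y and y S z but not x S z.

2

Enumerating: (0,3,2), (0,4,2).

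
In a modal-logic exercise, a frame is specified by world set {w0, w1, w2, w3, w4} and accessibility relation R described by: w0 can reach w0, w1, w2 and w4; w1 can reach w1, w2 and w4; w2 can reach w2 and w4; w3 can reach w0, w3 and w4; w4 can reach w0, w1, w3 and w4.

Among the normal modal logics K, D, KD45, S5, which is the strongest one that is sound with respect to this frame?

D

Serial (axiom D): yes — every world has a successor (e.g. w0 R w0).
Euclidean (axiom 5): no — w0 R w2 and w0 R w1, but not w2 R w1.
Transitive (axiom 4): no — w0 R w4 and w4 R w3, but not w0 R w3.
Reflexive (axiom T): yes — every world is R-related to itself.
So F validates K, D; KD45 would additionally require R to be Euclidean and transitive. The strongest is D.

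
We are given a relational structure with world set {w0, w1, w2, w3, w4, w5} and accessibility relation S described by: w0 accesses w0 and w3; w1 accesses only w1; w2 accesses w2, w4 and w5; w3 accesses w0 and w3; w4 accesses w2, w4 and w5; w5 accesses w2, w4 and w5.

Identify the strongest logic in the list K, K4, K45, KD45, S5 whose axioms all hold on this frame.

S5

Transitive (axiom 4): yes — every two-step S-path is closed by a direct edge.
Euclidean (axiom 5): yes — any two successors of a common world are S-related.
Serial (axiom D): yes — every world has a successor (e.g. w0 S w0).
Reflexive (axiom T): yes — every world is S-related to itself.
So F validates K, K4, K45, KD45, S5. The strongest is S5.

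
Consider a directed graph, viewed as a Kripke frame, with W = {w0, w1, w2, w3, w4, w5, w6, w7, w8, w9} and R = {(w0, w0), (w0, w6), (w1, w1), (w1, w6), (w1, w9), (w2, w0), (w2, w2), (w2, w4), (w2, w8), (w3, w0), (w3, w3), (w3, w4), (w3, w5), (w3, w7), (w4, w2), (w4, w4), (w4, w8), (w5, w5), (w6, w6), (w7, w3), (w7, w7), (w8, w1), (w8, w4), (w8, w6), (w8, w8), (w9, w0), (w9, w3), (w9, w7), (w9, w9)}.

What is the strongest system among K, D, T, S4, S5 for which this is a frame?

T

Serial (axiom D): yes — every world has a successor (e.g. w0 R w0).
Reflexive (axiom T): yes — every world is R-related to itself.
Transitive (axiom 4): no — w1 R w9 and w9 R w0, but not w1 R w0.
Euclidean (axiom 5): no — w1 R w6 and w1 R w9, but not w6 R w9.
So F validates K, D, T; S4 would additionally require R to be transitive. The strongest is T.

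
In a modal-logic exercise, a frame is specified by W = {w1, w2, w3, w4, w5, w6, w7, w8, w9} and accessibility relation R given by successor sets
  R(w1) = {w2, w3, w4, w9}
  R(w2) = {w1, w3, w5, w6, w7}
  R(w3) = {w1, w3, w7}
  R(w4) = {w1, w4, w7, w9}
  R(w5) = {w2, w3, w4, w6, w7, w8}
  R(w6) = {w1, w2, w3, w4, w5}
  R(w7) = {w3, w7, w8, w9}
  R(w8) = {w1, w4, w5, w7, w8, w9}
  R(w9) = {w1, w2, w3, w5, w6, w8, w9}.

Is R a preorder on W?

Reflexive: no — w1 is not related to itself.
Transitive: no — w1 R w2 and w2 R w5, but not w1 R w5.
So R is not a preorder.

No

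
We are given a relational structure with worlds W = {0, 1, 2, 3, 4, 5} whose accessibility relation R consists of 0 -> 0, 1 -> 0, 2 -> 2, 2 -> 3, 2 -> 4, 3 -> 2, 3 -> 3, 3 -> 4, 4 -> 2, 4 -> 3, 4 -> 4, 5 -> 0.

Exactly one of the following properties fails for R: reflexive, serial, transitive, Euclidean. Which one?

reflexive

Reflexive: no — 1 is not related to itself.
Serial: yes — every world has a successor (e.g. 0 R 0).
Transitive: yes — every two-step R-path is closed by a direct edge.
Euclidean: yes — any two successors of a common world are R-related.
Only reflexive fails.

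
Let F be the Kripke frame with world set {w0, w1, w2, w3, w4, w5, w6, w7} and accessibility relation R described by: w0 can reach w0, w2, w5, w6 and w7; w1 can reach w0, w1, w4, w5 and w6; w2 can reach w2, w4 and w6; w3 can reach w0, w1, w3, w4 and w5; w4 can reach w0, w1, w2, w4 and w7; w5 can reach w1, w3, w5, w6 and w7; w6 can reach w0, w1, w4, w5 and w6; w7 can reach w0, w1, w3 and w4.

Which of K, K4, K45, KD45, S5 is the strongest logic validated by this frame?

Transitive (axiom 4): no — w0 R w2 and w2 R w4, but not w0 R w4.
Euclidean (axiom 5): no — w0 R w2 and w0 R w5, but not w2 R w5.
Serial (axiom D): yes — every world has a successor (e.g. w0 R w0).
Reflexive (axiom T): no — w7 is not related to itself.
So F validates K; K4 would additionally require R to be transitive. The strongest is K.

K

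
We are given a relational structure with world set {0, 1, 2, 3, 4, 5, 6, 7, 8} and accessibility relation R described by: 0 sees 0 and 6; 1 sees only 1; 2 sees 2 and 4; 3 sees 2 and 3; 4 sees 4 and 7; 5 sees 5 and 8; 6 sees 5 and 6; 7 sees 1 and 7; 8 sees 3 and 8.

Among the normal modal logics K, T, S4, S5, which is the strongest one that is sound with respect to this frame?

T

Reflexive (axiom T): yes — every world is R-related to itself.
Transitive (axiom 4): no — 0 R 6 and 6 R 5, but not 0 R 5.
Euclidean (axiom 5): no — 0 R 6 and 0 R 0, but not 6 R 0.
So F validates K, T; S4 would additionally require R to be transitive. The strongest is T.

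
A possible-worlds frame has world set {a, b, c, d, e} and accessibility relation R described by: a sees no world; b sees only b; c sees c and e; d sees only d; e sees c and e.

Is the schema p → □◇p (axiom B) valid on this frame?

Axiom B corresponds to the accessibility relation being symmetric.
Symmetric: yes — every pair in R has its reverse in R.

Yes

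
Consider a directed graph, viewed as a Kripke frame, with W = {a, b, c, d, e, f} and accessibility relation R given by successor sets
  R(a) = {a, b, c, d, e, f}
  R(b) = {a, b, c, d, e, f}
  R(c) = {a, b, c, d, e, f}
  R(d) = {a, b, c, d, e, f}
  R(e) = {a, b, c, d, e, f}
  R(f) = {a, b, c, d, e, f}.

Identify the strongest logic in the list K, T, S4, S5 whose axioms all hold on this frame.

Reflexive (axiom T): yes — every world is R-related to itself.
Transitive (axiom 4): yes — every two-step R-path is closed by a direct edge.
Euclidean (axiom 5): yes — any two successors of a common world are R-related.
So F validates K, T, S4, S5. The strongest is S5.

S5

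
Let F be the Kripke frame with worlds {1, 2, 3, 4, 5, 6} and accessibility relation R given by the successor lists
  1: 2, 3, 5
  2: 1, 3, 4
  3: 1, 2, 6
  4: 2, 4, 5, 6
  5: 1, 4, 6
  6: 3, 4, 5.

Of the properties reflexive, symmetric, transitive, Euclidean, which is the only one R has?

Reflexive: no — 1 is not related to itself.
Symmetric: yes — every pair in R has its reverse in R.
Transitive: no — 1 R 2 and 2 R 4, but not 1 R 4.
Euclidean: no — 1 R 2 and 1 R 5, but not 2 R 5.
Only symmetric holds.

symmetric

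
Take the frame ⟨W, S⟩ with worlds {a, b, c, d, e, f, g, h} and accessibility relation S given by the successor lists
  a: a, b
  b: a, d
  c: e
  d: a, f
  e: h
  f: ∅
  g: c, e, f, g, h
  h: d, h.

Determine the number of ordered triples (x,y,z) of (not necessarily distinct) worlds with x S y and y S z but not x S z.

Enumerating: (a,b,d), (b,a,b), (b,d,f), (c,e,h), (d,a,b), (e,h,d), (g,h,d), (h,d,a), (h,d,f).

9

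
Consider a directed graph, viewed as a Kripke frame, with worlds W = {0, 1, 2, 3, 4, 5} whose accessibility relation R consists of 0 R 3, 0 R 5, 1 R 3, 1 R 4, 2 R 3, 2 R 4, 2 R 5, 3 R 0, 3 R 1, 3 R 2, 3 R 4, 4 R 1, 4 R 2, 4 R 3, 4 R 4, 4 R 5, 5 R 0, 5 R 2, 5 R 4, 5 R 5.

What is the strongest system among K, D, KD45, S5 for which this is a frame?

Serial (axiom D): yes — every world has a successor (e.g. 0 R 3).
Euclidean (axiom 5): no — 0 R 3 and 0 R 5, but not 3 R 5.
Transitive (axiom 4): no — 0 R 3 and 3 R 1, but not 0 R 1.
Reflexive (axiom T): no — 0 is not related to itself.
So F validates K, D; KD45 would additionally require R to be Euclidean and transitive. The strongest is D.

D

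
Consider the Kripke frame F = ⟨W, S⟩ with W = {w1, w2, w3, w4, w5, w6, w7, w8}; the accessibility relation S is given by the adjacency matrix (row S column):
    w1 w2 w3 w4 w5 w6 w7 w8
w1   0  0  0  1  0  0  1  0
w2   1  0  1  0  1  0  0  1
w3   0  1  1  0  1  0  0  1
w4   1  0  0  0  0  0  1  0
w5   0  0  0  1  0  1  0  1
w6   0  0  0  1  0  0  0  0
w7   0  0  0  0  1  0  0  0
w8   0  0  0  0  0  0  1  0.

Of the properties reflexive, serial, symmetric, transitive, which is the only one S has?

serial

Reflexive: no — w1 is not related to itself.
Serial: yes — every world has a successor (e.g. w1 S w4).
Symmetric: no — w1 S w7 but not w7 S w1.
Transitive: no — w1 S w7 and w7 S w5, but not w1 S w5.
Only serial holds.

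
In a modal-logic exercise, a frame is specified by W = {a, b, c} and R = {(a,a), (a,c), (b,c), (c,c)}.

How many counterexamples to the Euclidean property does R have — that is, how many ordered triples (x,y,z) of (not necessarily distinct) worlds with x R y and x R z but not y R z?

1

Enumerating: (a,c,a).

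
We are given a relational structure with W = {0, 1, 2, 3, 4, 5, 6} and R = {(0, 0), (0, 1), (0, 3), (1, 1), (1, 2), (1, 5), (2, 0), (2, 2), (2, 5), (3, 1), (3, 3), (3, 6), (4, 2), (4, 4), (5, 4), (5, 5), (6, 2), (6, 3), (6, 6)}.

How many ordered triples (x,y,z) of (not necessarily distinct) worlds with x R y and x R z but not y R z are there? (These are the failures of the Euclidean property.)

18

Enumerating: (0,1,0), (0,1,3), (0,3,0), (1,2,1), (1,5,1), (1,5,2), (2,0,2), (2,0,5), (2,5,0), (2,5,2), (3,1,3), (3,1,6), (3,6,1), (4,2,4), (5,4,5), (6,2,3), (6,2,6), (6,3,2).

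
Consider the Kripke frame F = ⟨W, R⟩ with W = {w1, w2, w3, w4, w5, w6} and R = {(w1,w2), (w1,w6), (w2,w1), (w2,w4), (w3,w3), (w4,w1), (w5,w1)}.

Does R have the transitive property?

Transitive: no — w1 R w2 and w2 R w4, but not w1 R w4.

No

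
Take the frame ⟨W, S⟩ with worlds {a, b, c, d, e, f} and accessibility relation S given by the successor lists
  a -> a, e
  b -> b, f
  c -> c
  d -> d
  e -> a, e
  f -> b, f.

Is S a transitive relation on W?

Yes

Transitive: yes — every two-step S-path is closed by a direct edge.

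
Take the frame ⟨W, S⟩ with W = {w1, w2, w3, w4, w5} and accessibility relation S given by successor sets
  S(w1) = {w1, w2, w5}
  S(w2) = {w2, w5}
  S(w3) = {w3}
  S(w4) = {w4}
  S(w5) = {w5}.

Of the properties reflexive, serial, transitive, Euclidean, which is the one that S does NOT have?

Reflexive: yes — every world is S-related to itself.
Serial: yes — every world has a successor (e.g. w1 S w1).
Transitive: yes — every two-step S-path is closed by a direct edge.
Euclidean: no — w1 S w5 and w1 S w2, but not w5 S w2.
Only Euclidean fails.

Euclidean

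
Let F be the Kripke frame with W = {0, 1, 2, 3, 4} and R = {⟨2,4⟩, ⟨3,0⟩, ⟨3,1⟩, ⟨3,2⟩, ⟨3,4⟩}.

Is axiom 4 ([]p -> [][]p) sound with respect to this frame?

Yes

The schema 4 characterises exactly the transitive frames.
Transitive: yes — every two-step R-path is closed by a direct edge.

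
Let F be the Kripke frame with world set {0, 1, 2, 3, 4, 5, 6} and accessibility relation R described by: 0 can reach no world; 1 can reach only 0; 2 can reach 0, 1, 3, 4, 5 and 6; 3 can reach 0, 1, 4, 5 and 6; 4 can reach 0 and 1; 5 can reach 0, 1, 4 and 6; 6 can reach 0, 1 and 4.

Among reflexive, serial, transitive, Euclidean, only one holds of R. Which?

transitive

Reflexive: no — 0 is not related to itself.
Serial: no — 0 has no R-successor.
Transitive: yes — every two-step R-path is closed by a direct edge.
Euclidean: no — 2 R 0 and 2 R 1, but not 0 R 1.
Only transitive holds.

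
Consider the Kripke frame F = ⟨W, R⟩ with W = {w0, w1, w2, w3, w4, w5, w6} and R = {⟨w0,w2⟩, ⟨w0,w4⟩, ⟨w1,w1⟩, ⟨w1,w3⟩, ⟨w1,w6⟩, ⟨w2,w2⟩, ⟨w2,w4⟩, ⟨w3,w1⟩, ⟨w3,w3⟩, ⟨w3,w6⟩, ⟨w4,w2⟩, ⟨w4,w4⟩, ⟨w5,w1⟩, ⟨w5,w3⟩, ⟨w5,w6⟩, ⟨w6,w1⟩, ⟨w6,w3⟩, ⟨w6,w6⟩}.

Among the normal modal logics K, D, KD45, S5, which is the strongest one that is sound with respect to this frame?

KD45

Serial (axiom D): yes — every world has a successor (e.g. w0 R w2).
Euclidean (axiom 5): yes — any two successors of a common world are R-related.
Transitive (axiom 4): yes — every two-step R-path is closed by a direct edge.
Reflexive (axiom T): no — w0 is not related to itself.
So F validates K, D, KD45; S5 would additionally require R to be reflexive. The strongest is KD45.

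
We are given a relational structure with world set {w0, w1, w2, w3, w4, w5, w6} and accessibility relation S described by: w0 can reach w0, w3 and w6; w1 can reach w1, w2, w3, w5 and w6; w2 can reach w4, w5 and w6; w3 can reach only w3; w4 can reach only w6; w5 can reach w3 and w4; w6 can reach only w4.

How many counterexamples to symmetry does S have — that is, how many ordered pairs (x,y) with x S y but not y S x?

Enumerating: (w0,w3), (w0,w6), (w1,w2), (w1,w3), (w1,w5), (w1,w6), (w2,w4), (w2,w5), (w2,w6), (w5,w3), (w5,w4).

11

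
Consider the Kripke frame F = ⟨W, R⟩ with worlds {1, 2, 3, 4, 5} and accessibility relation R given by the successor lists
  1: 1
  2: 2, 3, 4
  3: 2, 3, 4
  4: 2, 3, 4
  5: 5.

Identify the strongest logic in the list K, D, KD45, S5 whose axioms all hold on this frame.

S5

Serial (axiom D): yes — every world has a successor (e.g. 1 R 1).
Euclidean (axiom 5): yes — any two successors of a common world are R-related.
Transitive (axiom 4): yes — every two-step R-path is closed by a direct edge.
Reflexive (axiom T): yes — every world is R-related to itself.
So F validates K, D, KD45, S5. The strongest is S5.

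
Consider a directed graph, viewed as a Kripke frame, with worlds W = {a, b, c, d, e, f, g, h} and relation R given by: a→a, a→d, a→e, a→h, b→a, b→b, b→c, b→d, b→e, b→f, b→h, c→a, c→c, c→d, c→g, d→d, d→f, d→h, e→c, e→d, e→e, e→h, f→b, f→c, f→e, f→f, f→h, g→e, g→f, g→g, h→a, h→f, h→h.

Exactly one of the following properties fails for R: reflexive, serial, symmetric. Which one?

symmetric

Reflexive: yes — every world is R-related to itself.
Serial: yes — every world has a successor (e.g. a R a).
Symmetric: no — a R d but not d R a.
Only symmetric fails.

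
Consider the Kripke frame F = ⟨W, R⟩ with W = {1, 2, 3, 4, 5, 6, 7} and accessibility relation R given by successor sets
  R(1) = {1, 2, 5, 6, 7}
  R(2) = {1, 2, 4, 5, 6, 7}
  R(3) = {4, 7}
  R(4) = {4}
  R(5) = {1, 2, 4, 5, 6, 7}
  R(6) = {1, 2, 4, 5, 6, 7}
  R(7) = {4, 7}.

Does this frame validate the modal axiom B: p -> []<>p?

No

The schema B characterises exactly the symmetric frames.
Symmetric: no — 1 R 7 but not 7 R 1.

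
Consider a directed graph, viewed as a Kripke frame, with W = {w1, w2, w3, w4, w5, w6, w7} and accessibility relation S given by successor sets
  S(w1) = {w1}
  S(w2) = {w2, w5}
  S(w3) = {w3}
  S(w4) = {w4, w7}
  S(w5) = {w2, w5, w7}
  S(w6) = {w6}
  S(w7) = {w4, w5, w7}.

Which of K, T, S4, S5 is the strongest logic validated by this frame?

T

Reflexive (axiom T): yes — every world is S-related to itself.
Transitive (axiom 4): no — w2 S w5 and w5 S w7, but not w2 S w7.
Euclidean (axiom 5): no — w5 S w2 and w5 S w7, but not w2 S w7.
So F validates K, T; S4 would additionally require S to be transitive. The strongest is T.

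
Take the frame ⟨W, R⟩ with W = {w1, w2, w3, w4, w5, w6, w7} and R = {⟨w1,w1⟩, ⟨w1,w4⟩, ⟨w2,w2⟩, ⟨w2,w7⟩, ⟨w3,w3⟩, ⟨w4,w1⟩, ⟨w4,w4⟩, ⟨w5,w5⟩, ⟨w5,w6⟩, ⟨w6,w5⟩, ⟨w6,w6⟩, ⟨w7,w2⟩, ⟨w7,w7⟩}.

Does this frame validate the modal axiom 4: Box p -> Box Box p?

Yes

Axiom 4 corresponds to the accessibility relation being transitive.
Transitive: yes — every two-step R-path is closed by a direct edge.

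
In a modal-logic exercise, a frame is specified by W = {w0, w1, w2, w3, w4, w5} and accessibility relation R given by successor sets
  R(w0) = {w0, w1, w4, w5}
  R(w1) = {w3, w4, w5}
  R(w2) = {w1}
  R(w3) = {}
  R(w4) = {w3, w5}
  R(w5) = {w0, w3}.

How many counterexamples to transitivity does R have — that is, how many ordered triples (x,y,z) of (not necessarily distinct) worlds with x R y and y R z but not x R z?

11

Enumerating: (w0,w1,w3), (w0,w4,w3), (w0,w5,w3), (w1,w5,w0), (w2,w1,w3), (w2,w1,w4), (w2,w1,w5), (w4,w5,w0), (w5,w0,w1), (w5,w0,w4), (w5,w0,w5).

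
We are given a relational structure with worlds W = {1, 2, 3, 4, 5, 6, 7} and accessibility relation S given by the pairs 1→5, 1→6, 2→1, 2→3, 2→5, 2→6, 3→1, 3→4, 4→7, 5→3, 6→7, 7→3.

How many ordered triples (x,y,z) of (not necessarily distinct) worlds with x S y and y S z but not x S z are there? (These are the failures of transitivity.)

13

Enumerating: (1,5,3), (1,6,7), (2,3,4), (2,6,7), (3,1,5), (3,1,6), (3,4,7), (4,7,3), (5,3,1), (5,3,4), (6,7,3), (7,3,1), (7,3,4).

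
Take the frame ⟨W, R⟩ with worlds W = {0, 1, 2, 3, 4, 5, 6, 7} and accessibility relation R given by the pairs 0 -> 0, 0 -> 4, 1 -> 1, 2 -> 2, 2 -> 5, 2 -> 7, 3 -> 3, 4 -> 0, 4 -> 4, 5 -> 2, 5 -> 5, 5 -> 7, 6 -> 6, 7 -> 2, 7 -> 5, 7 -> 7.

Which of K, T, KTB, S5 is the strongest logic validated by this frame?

S5

Reflexive (axiom T): yes — every world is R-related to itself.
Symmetric (axiom B): yes — every pair in R has its reverse in R.
Euclidean (axiom 5): yes — any two successors of a common world are R-related.
So F validates K, T, KTB, S5. The strongest is S5.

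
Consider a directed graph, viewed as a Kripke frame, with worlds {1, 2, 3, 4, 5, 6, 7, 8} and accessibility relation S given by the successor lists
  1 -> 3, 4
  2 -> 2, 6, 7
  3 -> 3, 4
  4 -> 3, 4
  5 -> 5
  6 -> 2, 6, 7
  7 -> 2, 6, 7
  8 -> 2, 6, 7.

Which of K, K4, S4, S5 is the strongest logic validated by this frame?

Transitive (axiom 4): yes — every two-step S-path is closed by a direct edge.
Reflexive (axiom T): no — 1 is not related to itself.
Euclidean (axiom 5): yes — any two successors of a common world are S-related.
So F validates K, K4; S4 would additionally require S to be reflexive. The strongest is K4.

K4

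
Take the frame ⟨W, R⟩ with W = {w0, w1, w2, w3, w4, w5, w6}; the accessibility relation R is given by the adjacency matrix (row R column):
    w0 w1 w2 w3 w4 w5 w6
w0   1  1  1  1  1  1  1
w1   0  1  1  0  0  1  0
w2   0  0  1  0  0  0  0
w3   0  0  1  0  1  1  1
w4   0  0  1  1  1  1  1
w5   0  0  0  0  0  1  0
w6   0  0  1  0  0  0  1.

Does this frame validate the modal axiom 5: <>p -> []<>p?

No

The schema 5 characterises exactly the Euclidean frames.
Euclidean: no — w0 R w1 and w0 R w3, but not w1 R w3.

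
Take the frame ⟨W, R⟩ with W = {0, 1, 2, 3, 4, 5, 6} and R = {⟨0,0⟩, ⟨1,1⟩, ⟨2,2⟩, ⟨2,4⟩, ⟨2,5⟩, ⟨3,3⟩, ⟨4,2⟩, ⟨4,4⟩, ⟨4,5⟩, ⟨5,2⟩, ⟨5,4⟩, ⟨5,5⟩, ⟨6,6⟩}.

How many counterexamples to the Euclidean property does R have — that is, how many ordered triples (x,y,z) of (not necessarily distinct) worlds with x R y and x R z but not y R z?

R is Euclidean; there are no such tuples.

0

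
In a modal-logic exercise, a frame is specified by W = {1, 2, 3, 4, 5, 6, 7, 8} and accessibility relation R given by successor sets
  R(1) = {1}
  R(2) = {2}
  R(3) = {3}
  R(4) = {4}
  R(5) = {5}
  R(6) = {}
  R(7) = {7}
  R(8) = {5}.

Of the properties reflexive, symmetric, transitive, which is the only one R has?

transitive

Reflexive: no — 6 is not related to itself.
Symmetric: no — 8 R 5 but not 5 R 8.
Transitive: yes — every two-step R-path is closed by a direct edge.
Only transitive holds.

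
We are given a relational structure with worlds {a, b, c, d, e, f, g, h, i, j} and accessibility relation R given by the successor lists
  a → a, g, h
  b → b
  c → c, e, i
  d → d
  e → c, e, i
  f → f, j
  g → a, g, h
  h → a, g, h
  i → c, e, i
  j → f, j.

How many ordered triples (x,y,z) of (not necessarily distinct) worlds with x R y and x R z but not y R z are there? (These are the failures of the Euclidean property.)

R is Euclidean; there are no such tuples.

0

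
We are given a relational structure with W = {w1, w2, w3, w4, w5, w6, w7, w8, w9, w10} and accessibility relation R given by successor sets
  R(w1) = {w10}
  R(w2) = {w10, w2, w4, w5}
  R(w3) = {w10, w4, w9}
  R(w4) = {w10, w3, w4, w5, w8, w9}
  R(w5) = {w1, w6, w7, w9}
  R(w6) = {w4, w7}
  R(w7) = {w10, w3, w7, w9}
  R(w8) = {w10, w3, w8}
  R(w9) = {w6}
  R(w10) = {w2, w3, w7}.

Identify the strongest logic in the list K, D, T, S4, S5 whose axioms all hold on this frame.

Serial (axiom D): yes — every world has a successor (e.g. w1 R w10).
Reflexive (axiom T): no — w1 is not related to itself.
Transitive (axiom 4): no — w1 R w10 and w10 R w2, but not w1 R w2.
Euclidean (axiom 5): no — w10 R w2 and w10 R w3, but not w2 R w3.
So F validates K, D; T would additionally require R to be reflexive. The strongest is D.

D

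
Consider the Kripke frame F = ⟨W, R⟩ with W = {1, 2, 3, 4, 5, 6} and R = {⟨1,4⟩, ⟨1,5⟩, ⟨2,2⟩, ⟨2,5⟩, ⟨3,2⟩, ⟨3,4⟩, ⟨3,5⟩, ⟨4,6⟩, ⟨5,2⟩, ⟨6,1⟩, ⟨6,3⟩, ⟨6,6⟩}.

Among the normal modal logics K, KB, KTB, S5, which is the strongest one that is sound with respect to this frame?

K

Symmetric (axiom B): no — 1 R 4 but not 4 R 1.
Reflexive (axiom T): no — 1 is not related to itself.
Euclidean (axiom 5): no — 1 R 4 and 1 R 5, but not 4 R 5.
So F validates K; KB would additionally require R to be symmetric. The strongest is K.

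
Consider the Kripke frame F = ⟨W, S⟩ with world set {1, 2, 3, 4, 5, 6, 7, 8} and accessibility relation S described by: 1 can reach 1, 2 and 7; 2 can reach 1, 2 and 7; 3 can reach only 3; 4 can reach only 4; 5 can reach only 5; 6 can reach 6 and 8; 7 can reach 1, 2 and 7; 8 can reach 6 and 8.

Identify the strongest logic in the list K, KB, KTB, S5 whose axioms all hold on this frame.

S5

Symmetric (axiom B): yes — every pair in S has its reverse in S.
Reflexive (axiom T): yes — every world is S-related to itself.
Euclidean (axiom 5): yes — any two successors of a common world are S-related.
So F validates K, KB, KTB, S5. The strongest is S5.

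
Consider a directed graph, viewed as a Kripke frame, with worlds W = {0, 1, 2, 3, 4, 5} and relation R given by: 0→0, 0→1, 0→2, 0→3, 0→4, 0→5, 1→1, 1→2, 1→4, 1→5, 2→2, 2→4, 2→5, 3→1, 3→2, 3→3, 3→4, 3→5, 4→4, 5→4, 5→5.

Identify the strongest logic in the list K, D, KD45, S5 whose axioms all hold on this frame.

Serial (axiom D): yes — every world has a successor (e.g. 0 R 0).
Euclidean (axiom 5): no — 0 R 1 and 0 R 3, but not 1 R 3.
Transitive (axiom 4): yes — every two-step R-path is closed by a direct edge.
Reflexive (axiom T): yes — every world is R-related to itself.
So F validates K, D; KD45 would additionally require R to be Euclidean. The strongest is D.

D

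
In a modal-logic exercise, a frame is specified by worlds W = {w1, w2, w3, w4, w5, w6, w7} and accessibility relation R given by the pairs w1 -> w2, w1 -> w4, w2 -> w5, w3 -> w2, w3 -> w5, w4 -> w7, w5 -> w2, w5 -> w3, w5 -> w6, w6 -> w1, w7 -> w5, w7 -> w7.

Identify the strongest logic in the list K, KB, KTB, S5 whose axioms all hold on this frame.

Symmetric (axiom B): no — w1 R w2 but not w2 R w1.
Reflexive (axiom T): no — w1 is not related to itself.
Euclidean (axiom 5): no — w1 R w2 and w1 R w4, but not w2 R w4.
So F validates K; KB would additionally require R to be symmetric. The strongest is K.

K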